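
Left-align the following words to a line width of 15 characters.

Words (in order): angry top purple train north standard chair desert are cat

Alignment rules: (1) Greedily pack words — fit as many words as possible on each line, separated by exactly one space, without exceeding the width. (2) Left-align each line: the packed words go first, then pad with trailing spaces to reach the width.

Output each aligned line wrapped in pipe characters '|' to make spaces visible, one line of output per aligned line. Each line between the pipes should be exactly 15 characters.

Line 1: ['angry', 'top'] (min_width=9, slack=6)
Line 2: ['purple', 'train'] (min_width=12, slack=3)
Line 3: ['north', 'standard'] (min_width=14, slack=1)
Line 4: ['chair', 'desert'] (min_width=12, slack=3)
Line 5: ['are', 'cat'] (min_width=7, slack=8)

Answer: |angry top      |
|purple train   |
|north standard |
|chair desert   |
|are cat        |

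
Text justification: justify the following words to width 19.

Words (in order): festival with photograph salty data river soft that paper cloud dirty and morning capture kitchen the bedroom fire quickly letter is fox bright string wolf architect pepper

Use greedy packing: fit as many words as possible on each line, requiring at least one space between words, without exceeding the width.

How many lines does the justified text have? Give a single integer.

Answer: 11

Derivation:
Line 1: ['festival', 'with'] (min_width=13, slack=6)
Line 2: ['photograph', 'salty'] (min_width=16, slack=3)
Line 3: ['data', 'river', 'soft'] (min_width=15, slack=4)
Line 4: ['that', 'paper', 'cloud'] (min_width=16, slack=3)
Line 5: ['dirty', 'and', 'morning'] (min_width=17, slack=2)
Line 6: ['capture', 'kitchen', 'the'] (min_width=19, slack=0)
Line 7: ['bedroom', 'fire'] (min_width=12, slack=7)
Line 8: ['quickly', 'letter', 'is'] (min_width=17, slack=2)
Line 9: ['fox', 'bright', 'string'] (min_width=17, slack=2)
Line 10: ['wolf', 'architect'] (min_width=14, slack=5)
Line 11: ['pepper'] (min_width=6, slack=13)
Total lines: 11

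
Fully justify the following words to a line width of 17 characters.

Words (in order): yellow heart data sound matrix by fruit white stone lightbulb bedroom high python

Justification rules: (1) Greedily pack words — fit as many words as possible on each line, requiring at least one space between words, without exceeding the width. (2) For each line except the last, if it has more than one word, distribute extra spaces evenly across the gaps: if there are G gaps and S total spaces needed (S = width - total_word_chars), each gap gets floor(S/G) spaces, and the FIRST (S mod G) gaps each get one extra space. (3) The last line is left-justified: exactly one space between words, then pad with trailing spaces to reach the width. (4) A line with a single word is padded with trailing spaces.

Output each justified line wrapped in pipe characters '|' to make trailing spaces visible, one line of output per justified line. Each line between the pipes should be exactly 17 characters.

Answer: |yellow heart data|
|sound  matrix  by|
|fruit white stone|
|lightbulb bedroom|
|high python      |

Derivation:
Line 1: ['yellow', 'heart', 'data'] (min_width=17, slack=0)
Line 2: ['sound', 'matrix', 'by'] (min_width=15, slack=2)
Line 3: ['fruit', 'white', 'stone'] (min_width=17, slack=0)
Line 4: ['lightbulb', 'bedroom'] (min_width=17, slack=0)
Line 5: ['high', 'python'] (min_width=11, slack=6)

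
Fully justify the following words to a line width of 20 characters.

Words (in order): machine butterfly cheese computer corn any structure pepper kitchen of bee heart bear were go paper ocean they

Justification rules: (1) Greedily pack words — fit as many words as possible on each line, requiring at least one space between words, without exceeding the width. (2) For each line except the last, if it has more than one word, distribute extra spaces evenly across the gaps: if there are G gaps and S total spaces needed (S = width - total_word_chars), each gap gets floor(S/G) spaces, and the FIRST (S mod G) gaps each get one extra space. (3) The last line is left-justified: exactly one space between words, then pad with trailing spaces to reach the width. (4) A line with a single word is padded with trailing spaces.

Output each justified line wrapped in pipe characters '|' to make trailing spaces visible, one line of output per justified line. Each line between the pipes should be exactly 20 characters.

Answer: |machine    butterfly|
|cheese computer corn|
|any structure pepper|
|kitchen of bee heart|
|bear  were  go paper|
|ocean they          |

Derivation:
Line 1: ['machine', 'butterfly'] (min_width=17, slack=3)
Line 2: ['cheese', 'computer', 'corn'] (min_width=20, slack=0)
Line 3: ['any', 'structure', 'pepper'] (min_width=20, slack=0)
Line 4: ['kitchen', 'of', 'bee', 'heart'] (min_width=20, slack=0)
Line 5: ['bear', 'were', 'go', 'paper'] (min_width=18, slack=2)
Line 6: ['ocean', 'they'] (min_width=10, slack=10)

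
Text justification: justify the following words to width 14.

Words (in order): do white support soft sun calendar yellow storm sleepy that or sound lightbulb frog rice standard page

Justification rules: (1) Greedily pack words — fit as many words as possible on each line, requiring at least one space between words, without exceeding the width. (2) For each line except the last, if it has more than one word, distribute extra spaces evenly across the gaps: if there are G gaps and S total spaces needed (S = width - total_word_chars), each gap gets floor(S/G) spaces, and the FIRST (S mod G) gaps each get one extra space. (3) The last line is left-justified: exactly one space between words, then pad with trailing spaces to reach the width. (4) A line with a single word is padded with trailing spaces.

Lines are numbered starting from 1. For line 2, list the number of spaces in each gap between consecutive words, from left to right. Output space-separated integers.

Line 1: ['do', 'white'] (min_width=8, slack=6)
Line 2: ['support', 'soft'] (min_width=12, slack=2)
Line 3: ['sun', 'calendar'] (min_width=12, slack=2)
Line 4: ['yellow', 'storm'] (min_width=12, slack=2)
Line 5: ['sleepy', 'that', 'or'] (min_width=14, slack=0)
Line 6: ['sound'] (min_width=5, slack=9)
Line 7: ['lightbulb', 'frog'] (min_width=14, slack=0)
Line 8: ['rice', 'standard'] (min_width=13, slack=1)
Line 9: ['page'] (min_width=4, slack=10)

Answer: 3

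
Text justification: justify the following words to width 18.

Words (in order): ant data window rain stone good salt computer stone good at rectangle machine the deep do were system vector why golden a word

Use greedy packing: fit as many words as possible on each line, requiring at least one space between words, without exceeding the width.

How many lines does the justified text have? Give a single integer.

Line 1: ['ant', 'data', 'window'] (min_width=15, slack=3)
Line 2: ['rain', 'stone', 'good'] (min_width=15, slack=3)
Line 3: ['salt', 'computer'] (min_width=13, slack=5)
Line 4: ['stone', 'good', 'at'] (min_width=13, slack=5)
Line 5: ['rectangle', 'machine'] (min_width=17, slack=1)
Line 6: ['the', 'deep', 'do', 'were'] (min_width=16, slack=2)
Line 7: ['system', 'vector', 'why'] (min_width=17, slack=1)
Line 8: ['golden', 'a', 'word'] (min_width=13, slack=5)
Total lines: 8

Answer: 8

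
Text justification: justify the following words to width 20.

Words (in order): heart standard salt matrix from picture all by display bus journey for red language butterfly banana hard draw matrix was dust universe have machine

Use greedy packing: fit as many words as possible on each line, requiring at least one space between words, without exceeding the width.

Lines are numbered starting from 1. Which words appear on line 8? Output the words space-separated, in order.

Line 1: ['heart', 'standard', 'salt'] (min_width=19, slack=1)
Line 2: ['matrix', 'from', 'picture'] (min_width=19, slack=1)
Line 3: ['all', 'by', 'display', 'bus'] (min_width=18, slack=2)
Line 4: ['journey', 'for', 'red'] (min_width=15, slack=5)
Line 5: ['language', 'butterfly'] (min_width=18, slack=2)
Line 6: ['banana', 'hard', 'draw'] (min_width=16, slack=4)
Line 7: ['matrix', 'was', 'dust'] (min_width=15, slack=5)
Line 8: ['universe', 'have'] (min_width=13, slack=7)
Line 9: ['machine'] (min_width=7, slack=13)

Answer: universe have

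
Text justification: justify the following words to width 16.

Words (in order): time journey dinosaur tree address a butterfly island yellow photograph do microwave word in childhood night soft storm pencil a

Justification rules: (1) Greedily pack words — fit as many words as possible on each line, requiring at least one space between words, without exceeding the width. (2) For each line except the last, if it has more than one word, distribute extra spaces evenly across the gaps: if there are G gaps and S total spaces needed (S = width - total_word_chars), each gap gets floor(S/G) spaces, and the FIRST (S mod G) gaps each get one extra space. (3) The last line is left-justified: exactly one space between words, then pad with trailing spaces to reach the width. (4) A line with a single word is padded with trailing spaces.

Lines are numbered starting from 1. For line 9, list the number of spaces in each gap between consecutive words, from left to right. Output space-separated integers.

Line 1: ['time', 'journey'] (min_width=12, slack=4)
Line 2: ['dinosaur', 'tree'] (min_width=13, slack=3)
Line 3: ['address', 'a'] (min_width=9, slack=7)
Line 4: ['butterfly', 'island'] (min_width=16, slack=0)
Line 5: ['yellow'] (min_width=6, slack=10)
Line 6: ['photograph', 'do'] (min_width=13, slack=3)
Line 7: ['microwave', 'word'] (min_width=14, slack=2)
Line 8: ['in', 'childhood'] (min_width=12, slack=4)
Line 9: ['night', 'soft', 'storm'] (min_width=16, slack=0)
Line 10: ['pencil', 'a'] (min_width=8, slack=8)

Answer: 1 1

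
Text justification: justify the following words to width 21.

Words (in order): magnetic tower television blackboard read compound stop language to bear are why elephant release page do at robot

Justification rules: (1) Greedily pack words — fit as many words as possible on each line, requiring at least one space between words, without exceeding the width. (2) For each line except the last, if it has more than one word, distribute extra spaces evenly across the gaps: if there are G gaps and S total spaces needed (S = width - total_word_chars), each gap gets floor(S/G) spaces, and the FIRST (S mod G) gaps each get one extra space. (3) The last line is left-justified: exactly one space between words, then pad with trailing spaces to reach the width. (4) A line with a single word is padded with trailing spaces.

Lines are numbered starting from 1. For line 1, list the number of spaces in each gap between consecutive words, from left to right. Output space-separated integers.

Answer: 8

Derivation:
Line 1: ['magnetic', 'tower'] (min_width=14, slack=7)
Line 2: ['television', 'blackboard'] (min_width=21, slack=0)
Line 3: ['read', 'compound', 'stop'] (min_width=18, slack=3)
Line 4: ['language', 'to', 'bear', 'are'] (min_width=20, slack=1)
Line 5: ['why', 'elephant', 'release'] (min_width=20, slack=1)
Line 6: ['page', 'do', 'at', 'robot'] (min_width=16, slack=5)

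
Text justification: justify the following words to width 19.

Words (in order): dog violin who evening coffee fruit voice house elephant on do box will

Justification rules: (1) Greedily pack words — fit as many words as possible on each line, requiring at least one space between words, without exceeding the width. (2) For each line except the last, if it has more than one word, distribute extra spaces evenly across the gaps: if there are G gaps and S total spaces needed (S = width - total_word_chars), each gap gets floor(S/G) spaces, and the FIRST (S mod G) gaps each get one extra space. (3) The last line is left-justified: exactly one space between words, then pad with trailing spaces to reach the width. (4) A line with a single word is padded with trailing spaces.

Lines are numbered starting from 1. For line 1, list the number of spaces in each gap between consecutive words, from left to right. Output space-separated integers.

Answer: 4 3

Derivation:
Line 1: ['dog', 'violin', 'who'] (min_width=14, slack=5)
Line 2: ['evening', 'coffee'] (min_width=14, slack=5)
Line 3: ['fruit', 'voice', 'house'] (min_width=17, slack=2)
Line 4: ['elephant', 'on', 'do', 'box'] (min_width=18, slack=1)
Line 5: ['will'] (min_width=4, slack=15)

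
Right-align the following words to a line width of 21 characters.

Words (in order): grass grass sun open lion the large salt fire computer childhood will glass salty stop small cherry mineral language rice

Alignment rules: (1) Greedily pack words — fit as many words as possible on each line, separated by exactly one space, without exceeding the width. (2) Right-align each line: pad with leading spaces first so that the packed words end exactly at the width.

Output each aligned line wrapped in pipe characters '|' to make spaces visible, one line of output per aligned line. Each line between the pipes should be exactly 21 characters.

Line 1: ['grass', 'grass', 'sun', 'open'] (min_width=20, slack=1)
Line 2: ['lion', 'the', 'large', 'salt'] (min_width=19, slack=2)
Line 3: ['fire', 'computer'] (min_width=13, slack=8)
Line 4: ['childhood', 'will', 'glass'] (min_width=20, slack=1)
Line 5: ['salty', 'stop', 'small'] (min_width=16, slack=5)
Line 6: ['cherry', 'mineral'] (min_width=14, slack=7)
Line 7: ['language', 'rice'] (min_width=13, slack=8)

Answer: | grass grass sun open|
|  lion the large salt|
|        fire computer|
| childhood will glass|
|     salty stop small|
|       cherry mineral|
|        language rice|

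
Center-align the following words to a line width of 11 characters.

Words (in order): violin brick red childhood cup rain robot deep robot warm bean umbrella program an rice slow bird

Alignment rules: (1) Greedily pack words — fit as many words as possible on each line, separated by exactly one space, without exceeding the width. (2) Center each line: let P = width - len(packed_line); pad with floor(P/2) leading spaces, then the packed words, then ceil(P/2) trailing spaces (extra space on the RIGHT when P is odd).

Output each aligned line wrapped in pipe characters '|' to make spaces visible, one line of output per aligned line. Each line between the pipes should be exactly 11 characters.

Answer: |  violin   |
| brick red |
| childhood |
| cup rain  |
|robot deep |
|robot warm |
|   bean    |
| umbrella  |
|program an |
| rice slow |
|   bird    |

Derivation:
Line 1: ['violin'] (min_width=6, slack=5)
Line 2: ['brick', 'red'] (min_width=9, slack=2)
Line 3: ['childhood'] (min_width=9, slack=2)
Line 4: ['cup', 'rain'] (min_width=8, slack=3)
Line 5: ['robot', 'deep'] (min_width=10, slack=1)
Line 6: ['robot', 'warm'] (min_width=10, slack=1)
Line 7: ['bean'] (min_width=4, slack=7)
Line 8: ['umbrella'] (min_width=8, slack=3)
Line 9: ['program', 'an'] (min_width=10, slack=1)
Line 10: ['rice', 'slow'] (min_width=9, slack=2)
Line 11: ['bird'] (min_width=4, slack=7)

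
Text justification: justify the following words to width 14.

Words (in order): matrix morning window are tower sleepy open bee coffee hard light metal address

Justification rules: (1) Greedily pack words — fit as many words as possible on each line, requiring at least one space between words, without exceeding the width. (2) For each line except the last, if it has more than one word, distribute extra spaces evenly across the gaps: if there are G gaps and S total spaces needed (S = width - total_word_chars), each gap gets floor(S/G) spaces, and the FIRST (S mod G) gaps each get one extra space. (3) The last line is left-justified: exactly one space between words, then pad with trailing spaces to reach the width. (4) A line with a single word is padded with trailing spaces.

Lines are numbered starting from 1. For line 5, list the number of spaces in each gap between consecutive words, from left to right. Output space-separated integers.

Answer: 4

Derivation:
Line 1: ['matrix', 'morning'] (min_width=14, slack=0)
Line 2: ['window', 'are'] (min_width=10, slack=4)
Line 3: ['tower', 'sleepy'] (min_width=12, slack=2)
Line 4: ['open', 'bee'] (min_width=8, slack=6)
Line 5: ['coffee', 'hard'] (min_width=11, slack=3)
Line 6: ['light', 'metal'] (min_width=11, slack=3)
Line 7: ['address'] (min_width=7, slack=7)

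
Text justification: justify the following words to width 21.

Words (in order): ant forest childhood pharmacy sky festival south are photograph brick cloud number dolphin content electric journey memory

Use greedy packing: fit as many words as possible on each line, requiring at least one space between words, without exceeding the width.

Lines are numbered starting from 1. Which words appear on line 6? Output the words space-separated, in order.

Line 1: ['ant', 'forest', 'childhood'] (min_width=20, slack=1)
Line 2: ['pharmacy', 'sky', 'festival'] (min_width=21, slack=0)
Line 3: ['south', 'are', 'photograph'] (min_width=20, slack=1)
Line 4: ['brick', 'cloud', 'number'] (min_width=18, slack=3)
Line 5: ['dolphin', 'content'] (min_width=15, slack=6)
Line 6: ['electric', 'journey'] (min_width=16, slack=5)
Line 7: ['memory'] (min_width=6, slack=15)

Answer: electric journey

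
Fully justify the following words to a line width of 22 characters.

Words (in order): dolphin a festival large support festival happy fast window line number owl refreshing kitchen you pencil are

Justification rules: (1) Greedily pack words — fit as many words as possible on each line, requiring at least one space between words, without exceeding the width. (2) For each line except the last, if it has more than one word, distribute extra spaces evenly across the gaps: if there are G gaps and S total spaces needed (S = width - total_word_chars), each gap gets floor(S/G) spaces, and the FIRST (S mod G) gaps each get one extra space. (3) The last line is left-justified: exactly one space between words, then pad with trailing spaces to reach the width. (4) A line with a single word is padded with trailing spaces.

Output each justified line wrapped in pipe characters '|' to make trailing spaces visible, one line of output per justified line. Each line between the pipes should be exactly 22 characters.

Answer: |dolphin   a   festival|
|large support festival|
|happy fast window line|
|number  owl refreshing|
|kitchen you pencil are|

Derivation:
Line 1: ['dolphin', 'a', 'festival'] (min_width=18, slack=4)
Line 2: ['large', 'support', 'festival'] (min_width=22, slack=0)
Line 3: ['happy', 'fast', 'window', 'line'] (min_width=22, slack=0)
Line 4: ['number', 'owl', 'refreshing'] (min_width=21, slack=1)
Line 5: ['kitchen', 'you', 'pencil', 'are'] (min_width=22, slack=0)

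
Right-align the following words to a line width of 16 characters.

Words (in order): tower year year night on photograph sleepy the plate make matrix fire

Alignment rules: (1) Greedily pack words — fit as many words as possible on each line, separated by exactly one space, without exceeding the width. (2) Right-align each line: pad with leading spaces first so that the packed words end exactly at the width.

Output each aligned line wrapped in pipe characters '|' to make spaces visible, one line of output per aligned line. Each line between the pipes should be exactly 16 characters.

Line 1: ['tower', 'year', 'year'] (min_width=15, slack=1)
Line 2: ['night', 'on'] (min_width=8, slack=8)
Line 3: ['photograph'] (min_width=10, slack=6)
Line 4: ['sleepy', 'the', 'plate'] (min_width=16, slack=0)
Line 5: ['make', 'matrix', 'fire'] (min_width=16, slack=0)

Answer: | tower year year|
|        night on|
|      photograph|
|sleepy the plate|
|make matrix fire|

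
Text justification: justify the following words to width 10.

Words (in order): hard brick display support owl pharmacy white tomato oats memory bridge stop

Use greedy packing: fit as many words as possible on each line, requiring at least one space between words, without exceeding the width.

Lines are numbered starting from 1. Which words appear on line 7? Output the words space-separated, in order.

Line 1: ['hard', 'brick'] (min_width=10, slack=0)
Line 2: ['display'] (min_width=7, slack=3)
Line 3: ['support'] (min_width=7, slack=3)
Line 4: ['owl'] (min_width=3, slack=7)
Line 5: ['pharmacy'] (min_width=8, slack=2)
Line 6: ['white'] (min_width=5, slack=5)
Line 7: ['tomato'] (min_width=6, slack=4)
Line 8: ['oats'] (min_width=4, slack=6)
Line 9: ['memory'] (min_width=6, slack=4)
Line 10: ['bridge'] (min_width=6, slack=4)
Line 11: ['stop'] (min_width=4, slack=6)

Answer: tomato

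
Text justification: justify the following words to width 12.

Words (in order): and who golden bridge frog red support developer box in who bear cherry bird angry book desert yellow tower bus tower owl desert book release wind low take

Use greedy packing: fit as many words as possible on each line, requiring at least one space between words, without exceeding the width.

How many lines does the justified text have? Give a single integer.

Answer: 15

Derivation:
Line 1: ['and', 'who'] (min_width=7, slack=5)
Line 2: ['golden'] (min_width=6, slack=6)
Line 3: ['bridge', 'frog'] (min_width=11, slack=1)
Line 4: ['red', 'support'] (min_width=11, slack=1)
Line 5: ['developer'] (min_width=9, slack=3)
Line 6: ['box', 'in', 'who'] (min_width=10, slack=2)
Line 7: ['bear', 'cherry'] (min_width=11, slack=1)
Line 8: ['bird', 'angry'] (min_width=10, slack=2)
Line 9: ['book', 'desert'] (min_width=11, slack=1)
Line 10: ['yellow', 'tower'] (min_width=12, slack=0)
Line 11: ['bus', 'tower'] (min_width=9, slack=3)
Line 12: ['owl', 'desert'] (min_width=10, slack=2)
Line 13: ['book', 'release'] (min_width=12, slack=0)
Line 14: ['wind', 'low'] (min_width=8, slack=4)
Line 15: ['take'] (min_width=4, slack=8)
Total lines: 15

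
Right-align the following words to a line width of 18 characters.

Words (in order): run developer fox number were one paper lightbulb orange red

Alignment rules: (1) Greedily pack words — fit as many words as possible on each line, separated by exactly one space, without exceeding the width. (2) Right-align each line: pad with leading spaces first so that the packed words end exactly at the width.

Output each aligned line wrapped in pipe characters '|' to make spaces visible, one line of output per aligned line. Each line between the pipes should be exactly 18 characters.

Answer: | run developer fox|
|   number were one|
|   paper lightbulb|
|        orange red|

Derivation:
Line 1: ['run', 'developer', 'fox'] (min_width=17, slack=1)
Line 2: ['number', 'were', 'one'] (min_width=15, slack=3)
Line 3: ['paper', 'lightbulb'] (min_width=15, slack=3)
Line 4: ['orange', 'red'] (min_width=10, slack=8)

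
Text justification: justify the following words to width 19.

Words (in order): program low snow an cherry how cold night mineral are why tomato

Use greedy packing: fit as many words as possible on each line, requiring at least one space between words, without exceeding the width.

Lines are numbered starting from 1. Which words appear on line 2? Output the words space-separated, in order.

Answer: cherry how cold

Derivation:
Line 1: ['program', 'low', 'snow', 'an'] (min_width=19, slack=0)
Line 2: ['cherry', 'how', 'cold'] (min_width=15, slack=4)
Line 3: ['night', 'mineral', 'are'] (min_width=17, slack=2)
Line 4: ['why', 'tomato'] (min_width=10, slack=9)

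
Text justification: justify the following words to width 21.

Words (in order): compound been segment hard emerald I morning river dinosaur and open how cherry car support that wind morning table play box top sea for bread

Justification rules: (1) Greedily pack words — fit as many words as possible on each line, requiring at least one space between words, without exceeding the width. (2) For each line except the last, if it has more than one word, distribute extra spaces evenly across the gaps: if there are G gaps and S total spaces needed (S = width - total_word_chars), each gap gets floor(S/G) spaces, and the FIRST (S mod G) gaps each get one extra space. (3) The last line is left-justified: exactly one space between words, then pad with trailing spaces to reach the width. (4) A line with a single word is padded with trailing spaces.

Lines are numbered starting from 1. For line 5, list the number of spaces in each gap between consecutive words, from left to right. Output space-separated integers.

Line 1: ['compound', 'been', 'segment'] (min_width=21, slack=0)
Line 2: ['hard', 'emerald', 'I'] (min_width=14, slack=7)
Line 3: ['morning', 'river'] (min_width=13, slack=8)
Line 4: ['dinosaur', 'and', 'open', 'how'] (min_width=21, slack=0)
Line 5: ['cherry', 'car', 'support'] (min_width=18, slack=3)
Line 6: ['that', 'wind', 'morning'] (min_width=17, slack=4)
Line 7: ['table', 'play', 'box', 'top'] (min_width=18, slack=3)
Line 8: ['sea', 'for', 'bread'] (min_width=13, slack=8)

Answer: 3 2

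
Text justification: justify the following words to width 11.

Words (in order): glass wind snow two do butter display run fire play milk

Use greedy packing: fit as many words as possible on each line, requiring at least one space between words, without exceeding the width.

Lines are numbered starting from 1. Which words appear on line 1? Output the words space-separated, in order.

Answer: glass wind

Derivation:
Line 1: ['glass', 'wind'] (min_width=10, slack=1)
Line 2: ['snow', 'two', 'do'] (min_width=11, slack=0)
Line 3: ['butter'] (min_width=6, slack=5)
Line 4: ['display', 'run'] (min_width=11, slack=0)
Line 5: ['fire', 'play'] (min_width=9, slack=2)
Line 6: ['milk'] (min_width=4, slack=7)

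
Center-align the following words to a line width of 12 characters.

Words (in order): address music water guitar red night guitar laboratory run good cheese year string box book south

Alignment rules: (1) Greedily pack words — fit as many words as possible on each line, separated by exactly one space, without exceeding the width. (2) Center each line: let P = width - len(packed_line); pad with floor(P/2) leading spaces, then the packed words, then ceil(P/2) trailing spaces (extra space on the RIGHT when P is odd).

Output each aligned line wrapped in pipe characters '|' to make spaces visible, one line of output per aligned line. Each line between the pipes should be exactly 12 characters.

Line 1: ['address'] (min_width=7, slack=5)
Line 2: ['music', 'water'] (min_width=11, slack=1)
Line 3: ['guitar', 'red'] (min_width=10, slack=2)
Line 4: ['night', 'guitar'] (min_width=12, slack=0)
Line 5: ['laboratory'] (min_width=10, slack=2)
Line 6: ['run', 'good'] (min_width=8, slack=4)
Line 7: ['cheese', 'year'] (min_width=11, slack=1)
Line 8: ['string', 'box'] (min_width=10, slack=2)
Line 9: ['book', 'south'] (min_width=10, slack=2)

Answer: |  address   |
|music water |
| guitar red |
|night guitar|
| laboratory |
|  run good  |
|cheese year |
| string box |
| book south |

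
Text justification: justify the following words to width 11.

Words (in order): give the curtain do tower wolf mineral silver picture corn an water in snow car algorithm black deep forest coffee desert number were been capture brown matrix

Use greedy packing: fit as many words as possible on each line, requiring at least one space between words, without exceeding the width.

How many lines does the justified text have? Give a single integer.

Answer: 19

Derivation:
Line 1: ['give', 'the'] (min_width=8, slack=3)
Line 2: ['curtain', 'do'] (min_width=10, slack=1)
Line 3: ['tower', 'wolf'] (min_width=10, slack=1)
Line 4: ['mineral'] (min_width=7, slack=4)
Line 5: ['silver'] (min_width=6, slack=5)
Line 6: ['picture'] (min_width=7, slack=4)
Line 7: ['corn', 'an'] (min_width=7, slack=4)
Line 8: ['water', 'in'] (min_width=8, slack=3)
Line 9: ['snow', 'car'] (min_width=8, slack=3)
Line 10: ['algorithm'] (min_width=9, slack=2)
Line 11: ['black', 'deep'] (min_width=10, slack=1)
Line 12: ['forest'] (min_width=6, slack=5)
Line 13: ['coffee'] (min_width=6, slack=5)
Line 14: ['desert'] (min_width=6, slack=5)
Line 15: ['number', 'were'] (min_width=11, slack=0)
Line 16: ['been'] (min_width=4, slack=7)
Line 17: ['capture'] (min_width=7, slack=4)
Line 18: ['brown'] (min_width=5, slack=6)
Line 19: ['matrix'] (min_width=6, slack=5)
Total lines: 19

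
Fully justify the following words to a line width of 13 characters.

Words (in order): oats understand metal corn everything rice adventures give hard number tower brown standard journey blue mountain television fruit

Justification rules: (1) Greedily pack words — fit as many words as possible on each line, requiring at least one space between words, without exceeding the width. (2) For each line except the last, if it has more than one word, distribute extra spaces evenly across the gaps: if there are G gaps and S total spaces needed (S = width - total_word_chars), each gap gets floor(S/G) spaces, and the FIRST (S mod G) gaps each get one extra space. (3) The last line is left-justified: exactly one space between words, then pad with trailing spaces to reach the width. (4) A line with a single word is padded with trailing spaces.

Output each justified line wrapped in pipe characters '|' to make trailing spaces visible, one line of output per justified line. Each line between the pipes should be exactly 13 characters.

Answer: |oats         |
|understand   |
|metal    corn|
|everything   |
|rice         |
|adventures   |
|give     hard|
|number  tower|
|brown        |
|standard     |
|journey  blue|
|mountain     |
|television   |
|fruit        |

Derivation:
Line 1: ['oats'] (min_width=4, slack=9)
Line 2: ['understand'] (min_width=10, slack=3)
Line 3: ['metal', 'corn'] (min_width=10, slack=3)
Line 4: ['everything'] (min_width=10, slack=3)
Line 5: ['rice'] (min_width=4, slack=9)
Line 6: ['adventures'] (min_width=10, slack=3)
Line 7: ['give', 'hard'] (min_width=9, slack=4)
Line 8: ['number', 'tower'] (min_width=12, slack=1)
Line 9: ['brown'] (min_width=5, slack=8)
Line 10: ['standard'] (min_width=8, slack=5)
Line 11: ['journey', 'blue'] (min_width=12, slack=1)
Line 12: ['mountain'] (min_width=8, slack=5)
Line 13: ['television'] (min_width=10, slack=3)
Line 14: ['fruit'] (min_width=5, slack=8)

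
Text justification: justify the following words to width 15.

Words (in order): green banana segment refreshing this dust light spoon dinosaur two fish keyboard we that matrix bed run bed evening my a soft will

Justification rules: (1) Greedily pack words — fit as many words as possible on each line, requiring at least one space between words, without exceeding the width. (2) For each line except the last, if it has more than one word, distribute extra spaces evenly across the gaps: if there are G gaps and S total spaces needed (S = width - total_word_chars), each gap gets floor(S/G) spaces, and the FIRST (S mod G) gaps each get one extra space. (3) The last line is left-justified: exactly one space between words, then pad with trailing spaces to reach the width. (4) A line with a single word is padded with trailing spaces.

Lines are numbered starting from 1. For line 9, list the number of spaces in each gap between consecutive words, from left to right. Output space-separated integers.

Answer: 1 1

Derivation:
Line 1: ['green', 'banana'] (min_width=12, slack=3)
Line 2: ['segment'] (min_width=7, slack=8)
Line 3: ['refreshing', 'this'] (min_width=15, slack=0)
Line 4: ['dust', 'light'] (min_width=10, slack=5)
Line 5: ['spoon', 'dinosaur'] (min_width=14, slack=1)
Line 6: ['two', 'fish'] (min_width=8, slack=7)
Line 7: ['keyboard', 'we'] (min_width=11, slack=4)
Line 8: ['that', 'matrix', 'bed'] (min_width=15, slack=0)
Line 9: ['run', 'bed', 'evening'] (min_width=15, slack=0)
Line 10: ['my', 'a', 'soft', 'will'] (min_width=14, slack=1)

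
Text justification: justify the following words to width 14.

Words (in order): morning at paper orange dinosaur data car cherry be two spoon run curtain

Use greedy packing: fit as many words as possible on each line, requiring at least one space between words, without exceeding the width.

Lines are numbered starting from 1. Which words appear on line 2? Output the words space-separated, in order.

Line 1: ['morning', 'at'] (min_width=10, slack=4)
Line 2: ['paper', 'orange'] (min_width=12, slack=2)
Line 3: ['dinosaur', 'data'] (min_width=13, slack=1)
Line 4: ['car', 'cherry', 'be'] (min_width=13, slack=1)
Line 5: ['two', 'spoon', 'run'] (min_width=13, slack=1)
Line 6: ['curtain'] (min_width=7, slack=7)

Answer: paper orange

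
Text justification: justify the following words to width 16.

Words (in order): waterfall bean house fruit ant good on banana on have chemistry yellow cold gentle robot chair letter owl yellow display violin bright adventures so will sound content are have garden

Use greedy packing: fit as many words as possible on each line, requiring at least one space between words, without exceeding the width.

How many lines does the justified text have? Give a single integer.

Answer: 14

Derivation:
Line 1: ['waterfall', 'bean'] (min_width=14, slack=2)
Line 2: ['house', 'fruit', 'ant'] (min_width=15, slack=1)
Line 3: ['good', 'on', 'banana'] (min_width=14, slack=2)
Line 4: ['on', 'have'] (min_width=7, slack=9)
Line 5: ['chemistry', 'yellow'] (min_width=16, slack=0)
Line 6: ['cold', 'gentle'] (min_width=11, slack=5)
Line 7: ['robot', 'chair'] (min_width=11, slack=5)
Line 8: ['letter', 'owl'] (min_width=10, slack=6)
Line 9: ['yellow', 'display'] (min_width=14, slack=2)
Line 10: ['violin', 'bright'] (min_width=13, slack=3)
Line 11: ['adventures', 'so'] (min_width=13, slack=3)
Line 12: ['will', 'sound'] (min_width=10, slack=6)
Line 13: ['content', 'are', 'have'] (min_width=16, slack=0)
Line 14: ['garden'] (min_width=6, slack=10)
Total lines: 14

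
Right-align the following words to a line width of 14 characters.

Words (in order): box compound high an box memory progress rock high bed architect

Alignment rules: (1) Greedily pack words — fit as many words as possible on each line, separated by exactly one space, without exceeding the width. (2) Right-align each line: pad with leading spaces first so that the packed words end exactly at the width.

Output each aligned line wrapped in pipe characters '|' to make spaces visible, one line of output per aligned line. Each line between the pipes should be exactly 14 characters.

Answer: |  box compound|
|   high an box|
|        memory|
| progress rock|
|      high bed|
|     architect|

Derivation:
Line 1: ['box', 'compound'] (min_width=12, slack=2)
Line 2: ['high', 'an', 'box'] (min_width=11, slack=3)
Line 3: ['memory'] (min_width=6, slack=8)
Line 4: ['progress', 'rock'] (min_width=13, slack=1)
Line 5: ['high', 'bed'] (min_width=8, slack=6)
Line 6: ['architect'] (min_width=9, slack=5)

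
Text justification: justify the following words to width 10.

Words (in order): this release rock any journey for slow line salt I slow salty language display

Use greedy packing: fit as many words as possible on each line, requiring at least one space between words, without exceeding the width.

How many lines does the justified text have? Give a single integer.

Line 1: ['this'] (min_width=4, slack=6)
Line 2: ['release'] (min_width=7, slack=3)
Line 3: ['rock', 'any'] (min_width=8, slack=2)
Line 4: ['journey'] (min_width=7, slack=3)
Line 5: ['for', 'slow'] (min_width=8, slack=2)
Line 6: ['line', 'salt'] (min_width=9, slack=1)
Line 7: ['I', 'slow'] (min_width=6, slack=4)
Line 8: ['salty'] (min_width=5, slack=5)
Line 9: ['language'] (min_width=8, slack=2)
Line 10: ['display'] (min_width=7, slack=3)
Total lines: 10

Answer: 10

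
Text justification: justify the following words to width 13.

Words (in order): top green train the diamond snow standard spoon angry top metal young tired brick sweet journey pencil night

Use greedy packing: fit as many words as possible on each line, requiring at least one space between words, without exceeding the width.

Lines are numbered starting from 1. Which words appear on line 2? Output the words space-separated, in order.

Answer: train the

Derivation:
Line 1: ['top', 'green'] (min_width=9, slack=4)
Line 2: ['train', 'the'] (min_width=9, slack=4)
Line 3: ['diamond', 'snow'] (min_width=12, slack=1)
Line 4: ['standard'] (min_width=8, slack=5)
Line 5: ['spoon', 'angry'] (min_width=11, slack=2)
Line 6: ['top', 'metal'] (min_width=9, slack=4)
Line 7: ['young', 'tired'] (min_width=11, slack=2)
Line 8: ['brick', 'sweet'] (min_width=11, slack=2)
Line 9: ['journey'] (min_width=7, slack=6)
Line 10: ['pencil', 'night'] (min_width=12, slack=1)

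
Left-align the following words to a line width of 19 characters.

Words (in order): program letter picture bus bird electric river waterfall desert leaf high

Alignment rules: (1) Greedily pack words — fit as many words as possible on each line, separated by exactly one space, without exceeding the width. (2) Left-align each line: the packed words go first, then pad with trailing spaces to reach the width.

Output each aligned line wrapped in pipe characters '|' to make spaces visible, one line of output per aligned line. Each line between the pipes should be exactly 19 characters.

Line 1: ['program', 'letter'] (min_width=14, slack=5)
Line 2: ['picture', 'bus', 'bird'] (min_width=16, slack=3)
Line 3: ['electric', 'river'] (min_width=14, slack=5)
Line 4: ['waterfall', 'desert'] (min_width=16, slack=3)
Line 5: ['leaf', 'high'] (min_width=9, slack=10)

Answer: |program letter     |
|picture bus bird   |
|electric river     |
|waterfall desert   |
|leaf high          |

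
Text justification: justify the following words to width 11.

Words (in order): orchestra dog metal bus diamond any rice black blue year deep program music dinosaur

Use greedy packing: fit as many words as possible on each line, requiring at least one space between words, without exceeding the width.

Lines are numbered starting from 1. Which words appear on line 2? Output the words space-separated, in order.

Answer: dog metal

Derivation:
Line 1: ['orchestra'] (min_width=9, slack=2)
Line 2: ['dog', 'metal'] (min_width=9, slack=2)
Line 3: ['bus', 'diamond'] (min_width=11, slack=0)
Line 4: ['any', 'rice'] (min_width=8, slack=3)
Line 5: ['black', 'blue'] (min_width=10, slack=1)
Line 6: ['year', 'deep'] (min_width=9, slack=2)
Line 7: ['program'] (min_width=7, slack=4)
Line 8: ['music'] (min_width=5, slack=6)
Line 9: ['dinosaur'] (min_width=8, slack=3)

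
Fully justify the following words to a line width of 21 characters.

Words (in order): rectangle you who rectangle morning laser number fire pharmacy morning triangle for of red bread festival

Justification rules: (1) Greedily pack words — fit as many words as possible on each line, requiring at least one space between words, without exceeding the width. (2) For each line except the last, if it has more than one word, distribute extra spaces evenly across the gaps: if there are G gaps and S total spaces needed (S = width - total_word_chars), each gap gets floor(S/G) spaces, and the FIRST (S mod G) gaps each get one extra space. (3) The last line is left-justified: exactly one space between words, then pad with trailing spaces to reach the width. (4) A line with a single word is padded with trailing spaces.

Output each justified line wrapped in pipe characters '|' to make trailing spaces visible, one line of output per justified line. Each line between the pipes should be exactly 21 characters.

Answer: |rectangle   you   who|
|rectangle     morning|
|laser   number   fire|
|pharmacy      morning|
|triangle  for  of red|
|bread festival       |

Derivation:
Line 1: ['rectangle', 'you', 'who'] (min_width=17, slack=4)
Line 2: ['rectangle', 'morning'] (min_width=17, slack=4)
Line 3: ['laser', 'number', 'fire'] (min_width=17, slack=4)
Line 4: ['pharmacy', 'morning'] (min_width=16, slack=5)
Line 5: ['triangle', 'for', 'of', 'red'] (min_width=19, slack=2)
Line 6: ['bread', 'festival'] (min_width=14, slack=7)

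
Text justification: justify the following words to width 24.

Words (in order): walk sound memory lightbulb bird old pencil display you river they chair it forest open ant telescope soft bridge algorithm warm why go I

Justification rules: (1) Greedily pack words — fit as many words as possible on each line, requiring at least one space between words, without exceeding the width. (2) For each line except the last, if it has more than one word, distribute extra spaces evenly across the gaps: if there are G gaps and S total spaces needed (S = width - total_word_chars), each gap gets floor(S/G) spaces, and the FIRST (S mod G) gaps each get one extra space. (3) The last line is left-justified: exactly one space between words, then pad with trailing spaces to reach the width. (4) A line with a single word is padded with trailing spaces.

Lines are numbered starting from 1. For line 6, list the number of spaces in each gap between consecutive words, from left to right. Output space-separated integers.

Answer: 3 2

Derivation:
Line 1: ['walk', 'sound', 'memory'] (min_width=17, slack=7)
Line 2: ['lightbulb', 'bird', 'old'] (min_width=18, slack=6)
Line 3: ['pencil', 'display', 'you', 'river'] (min_width=24, slack=0)
Line 4: ['they', 'chair', 'it', 'forest'] (min_width=20, slack=4)
Line 5: ['open', 'ant', 'telescope', 'soft'] (min_width=23, slack=1)
Line 6: ['bridge', 'algorithm', 'warm'] (min_width=21, slack=3)
Line 7: ['why', 'go', 'I'] (min_width=8, slack=16)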